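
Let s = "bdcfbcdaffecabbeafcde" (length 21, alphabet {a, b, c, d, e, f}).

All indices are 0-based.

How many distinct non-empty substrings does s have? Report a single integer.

rank | idx | suffix
   0 |  12 | abbeafcde
   1 |  16 | afcde
   2 |   7 | affecabbeafcde
   3 |  13 | bbeafcde
   4 |   4 | bcdaffecabbeafcde
   5 |   0 | bdcfbcdaffecabbeafcde
   6 |  14 | beafcde
   7 |  11 | cabbeafcde
   8 |   5 | cdaffecabbeafcde
   9 |  18 | cde
  10 |   2 | cfbcdaffecabbeafcde
  11 |   6 | daffecabbeafcde
  12 |   1 | dcfbcdaffecabbeafcde
  13 |  19 | de
  14 |  20 | e
  15 |  15 | eafcde
  16 |  10 | ecabbeafcde
  17 |   3 | fbcdaffecabbeafcde
  18 |  17 | fcde
  19 |   9 | fecabbeafcde
  20 |   8 | ffecabbeafcde

SA = [12, 16, 7, 13, 4, 0, 14, 11, 5, 18, 2, 6, 1, 19, 20, 15, 10, 3, 17, 9, 8]
[i] adj suffixes → lcp
  [1] 12/16 → 1 ('a')
  [2] 16/7 → 2 ('af')
  [3] 7/13 → 0 ('')
  [4] 13/4 → 1 ('b')
  [5] 4/0 → 1 ('b')
  [6] 0/14 → 1 ('b')
  [7] 14/11 → 0 ('')
  [8] 11/5 → 1 ('c')
  [9] 5/18 → 2 ('cd')
  [10] 18/2 → 1 ('c')
  [11] 2/6 → 0 ('')
  [12] 6/1 → 1 ('d')
  [13] 1/19 → 1 ('d')
  [14] 19/20 → 0 ('')
  [15] 20/15 → 1 ('e')
  [16] 15/10 → 1 ('e')
  [17] 10/3 → 0 ('')
  [18] 3/17 → 1 ('f')
  [19] 17/9 → 1 ('f')
  [20] 9/8 → 1 ('f')

n(n+1)/2 = 21·22/2 = 231
Σ LCP = 0 + 1 + 2 + 0 + 1 + 1 + 1 + 0 + 1 + 2 + 1 + 0 + 1 + 1 + 0 + 1 + 1 + 0 + 1 + 1 + 1 = 17
distinct = 231 − 17 = 214

214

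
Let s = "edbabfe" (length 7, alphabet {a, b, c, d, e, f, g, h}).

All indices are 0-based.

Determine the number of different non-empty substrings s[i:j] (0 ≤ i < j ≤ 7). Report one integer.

26

rank→(start, suffix):
  0 → (3, 'abfe')
  1 → (2, 'babfe')
  2 → (4, 'bfe')
  3 → (1, 'dbabfe')
  4 → (6, 'e')
  5 → (0, 'edbabfe')
  6 → (5, 'fe')

SA = [3, 2, 4, 1, 6, 0, 5]
i: (SA[i-1],SA[i]) lcp shared
  1: (3,2) 0 ''
  2: (2,4) 1 'b'
  3: (4,1) 0 ''
  4: (1,6) 0 ''
  5: (6,0) 1 'e'
  6: (0,5) 0 ''

n(n+1)/2 = 7·8/2 = 28
Σ LCP = 0 + 0 + 1 + 0 + 0 + 1 + 0 = 2
distinct = 28 − 2 = 26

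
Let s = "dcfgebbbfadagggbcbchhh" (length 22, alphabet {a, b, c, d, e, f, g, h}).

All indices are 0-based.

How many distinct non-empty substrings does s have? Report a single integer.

rank | idx | suffix
   0 |   9 | adagggbcbchhh
   1 |  11 | agggbcbchhh
   2 |   5 | bbbfadagggbcbchhh
   3 |   6 | bbfadagggbcbchhh
   4 |  15 | bcbchhh
   5 |  17 | bchhh
   6 |   7 | bfadagggbcbchhh
   7 |  16 | cbchhh
   8 |   1 | cfgebbbfadagggbcbchhh
   9 |  18 | chhh
  10 |  10 | dagggbcbchhh
  11 |   0 | dcfgebbbfadagggbcbchhh
  12 |   4 | ebbbfadagggbcbchhh
  13 |   8 | fadagggbcbchhh
  14 |   2 | fgebbbfadagggbcbchhh
  15 |  14 | gbcbchhh
  16 |   3 | gebbbfadagggbcbchhh
  17 |  13 | ggbcbchhh
  18 |  12 | gggbcbchhh
  19 |  21 | h
  20 |  20 | hh
  21 |  19 | hhh

SA = [9, 11, 5, 6, 15, 17, 7, 16, 1, 18, 10, 0, 4, 8, 2, 14, 3, 13, 12, 21, 20, 19]
i: (SA[i-1],SA[i]) lcp shared
  1: (9,11) 1 'a'
  2: (11,5) 0 ''
  3: (5,6) 2 'bb'
  4: (6,15) 1 'b'
  5: (15,17) 2 'bc'
  6: (17,7) 1 'b'
  7: (7,16) 0 ''
  8: (16,1) 1 'c'
  9: (1,18) 1 'c'
  10: (18,10) 0 ''
  11: (10,0) 1 'd'
  12: (0,4) 0 ''
  13: (4,8) 0 ''
  14: (8,2) 1 'f'
  15: (2,14) 0 ''
  16: (14,3) 1 'g'
  17: (3,13) 1 'g'
  18: (13,12) 2 'gg'
  19: (12,21) 0 ''
  20: (21,20) 1 'h'
  21: (20,19) 2 'hh'

n(n+1)/2 = 22·23/2 = 253
Σ LCP = 0 + 1 + 0 + 2 + 1 + 2 + 1 + 0 + 1 + 1 + 0 + 1 + 0 + 0 + 1 + 0 + 1 + 1 + 2 + 0 + 1 + 2 = 18
distinct = 253 − 18 = 235

235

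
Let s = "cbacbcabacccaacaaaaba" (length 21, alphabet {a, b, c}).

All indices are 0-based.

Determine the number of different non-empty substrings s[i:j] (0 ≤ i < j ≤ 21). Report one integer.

rank→(start, suffix):
  0 → (20, 'a')
  1 → (15, 'aaaaba')
  2 → (16, 'aaaba')
  3 → (17, 'aaba')
  4 → (12, 'aacaaaaba')
  5 → (18, 'aba')
  6 → (6, 'abacccaacaaaaba')
  7 → (13, 'acaaaaba')
  8 → (2, 'acbcabacccaacaaaaba')
  9 → (8, 'acccaacaaaaba')
  10 → (19, 'ba')
  11 → (1, 'bacbcabacccaacaaaaba')
  12 → (7, 'bacccaacaaaaba')
  13 → (4, 'bcabacccaacaaaaba')
  14 → (14, 'caaaaba')
  15 → (11, 'caacaaaaba')
  16 → (5, 'cabacccaacaaaaba')
  17 → (0, 'cbacbcabacccaacaaaaba')
  18 → (3, 'cbcabacccaacaaaaba')
  19 → (10, 'ccaacaaaaba')
  20 → (9, 'cccaacaaaaba')

SA = [20, 15, 16, 17, 12, 18, 6, 13, 2, 8, 19, 1, 7, 4, 14, 11, 5, 0, 3, 10, 9]
rank  pair      lcp
   1  s[20:],s[15:]  1  'a'
   2  s[15:],s[16:]  3  'aaa'
   3  s[16:],s[17:]  2  'aa'
   4  s[17:],s[12:]  2  'aa'
   5  s[12:],s[18:]  1  'a'
   6  s[18:],s[6:]  3  'aba'
   7  s[6:],s[13:]  1  'a'
   8  s[13:],s[2:]  2  'ac'
   9  s[2:],s[8:]  2  'ac'
  10  s[8:],s[19:]  0  ''
  11  s[19:],s[1:]  2  'ba'
  12  s[1:],s[7:]  3  'bac'
  13  s[7:],s[4:]  1  'b'
  14  s[4:],s[14:]  0  ''
  15  s[14:],s[11:]  3  'caa'
  16  s[11:],s[5:]  2  'ca'
  17  s[5:],s[0:]  1  'c'
  18  s[0:],s[3:]  2  'cb'
  19  s[3:],s[10:]  1  'c'
  20  s[10:],s[9:]  2  'cc'

n(n+1)/2 = 21·22/2 = 231
Σ LCP = 0 + 1 + 3 + 2 + 2 + 1 + 3 + 1 + 2 + 2 + 0 + 2 + 3 + 1 + 0 + 3 + 2 + 1 + 2 + 1 + 2 = 34
distinct = 231 − 34 = 197

197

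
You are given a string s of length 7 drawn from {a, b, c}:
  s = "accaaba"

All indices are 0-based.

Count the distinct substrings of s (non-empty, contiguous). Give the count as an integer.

rank→(start, suffix):
  0 → (6, 'a')
  1 → (3, 'aaba')
  2 → (4, 'aba')
  3 → (0, 'accaaba')
  4 → (5, 'ba')
  5 → (2, 'caaba')
  6 → (1, 'ccaaba')

SA = [6, 3, 4, 0, 5, 2, 1]
i: (SA[i-1],SA[i]) lcp shared
  1: (6,3) 1 'a'
  2: (3,4) 1 'a'
  3: (4,0) 1 'a'
  4: (0,5) 0 ''
  5: (5,2) 0 ''
  6: (2,1) 1 'c'

n(n+1)/2 = 7·8/2 = 28
Σ LCP = 0 + 1 + 1 + 1 + 0 + 0 + 1 = 4
distinct = 28 − 4 = 24

24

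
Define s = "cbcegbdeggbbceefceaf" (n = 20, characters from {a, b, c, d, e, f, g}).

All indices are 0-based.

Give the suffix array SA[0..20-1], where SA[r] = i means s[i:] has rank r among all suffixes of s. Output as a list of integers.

rank | idx | suffix
   0 |  18 | af
   1 |  10 | bbceefceaf
   2 |  11 | bceefceaf
   3 |   1 | bcegbdeggbbceefceaf
   4 |   5 | bdeggbbceefceaf
   5 |   0 | cbcegbdeggbbceefceaf
   6 |  16 | ceaf
   7 |  12 | ceefceaf
   8 |   2 | cegbdeggbbceefceaf
   9 |   6 | deggbbceefceaf
  10 |  17 | eaf
  11 |  13 | eefceaf
  12 |  14 | efceaf
  13 |   3 | egbdeggbbceefceaf
  14 |   7 | eggbbceefceaf
  15 |  19 | f
  16 |  15 | fceaf
  17 |   9 | gbbceefceaf
  18 |   4 | gbdeggbbceefceaf
  19 |   8 | ggbbceefceaf

[18, 10, 11, 1, 5, 0, 16, 12, 2, 6, 17, 13, 14, 3, 7, 19, 15, 9, 4, 8]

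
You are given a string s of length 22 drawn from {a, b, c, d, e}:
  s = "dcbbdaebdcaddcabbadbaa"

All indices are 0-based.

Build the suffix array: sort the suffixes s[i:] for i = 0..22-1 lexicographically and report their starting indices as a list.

[21, 20, 14, 17, 10, 5, 19, 16, 15, 2, 3, 7, 13, 9, 1, 4, 18, 12, 8, 0, 11, 6]

rank→(start, suffix):
  0 → (21, 'a')
  1 → (20, 'aa')
  2 → (14, 'abbadbaa')
  3 → (17, 'adbaa')
  4 → (10, 'addcabbadbaa')
  5 → (5, 'aebdcaddcabbadbaa')
  6 → (19, 'baa')
  7 → (16, 'badbaa')
  8 → (15, 'bbadbaa')
  9 → (2, 'bbdaebdcaddcabbadbaa')
  10 → (3, 'bdaebdcaddcabbadbaa')
  11 → (7, 'bdcaddcabbadbaa')
  12 → (13, 'cabbadbaa')
  13 → (9, 'caddcabbadbaa')
  14 → (1, 'cbbdaebdcaddcabbadbaa')
  15 → (4, 'daebdcaddcabbadbaa')
  16 → (18, 'dbaa')
  17 → (12, 'dcabbadbaa')
  18 → (8, 'dcaddcabbadbaa')
  19 → (0, 'dcbbdaebdcaddcabbadbaa')
  20 → (11, 'ddcabbadbaa')
  21 → (6, 'ebdcaddcabbadbaa')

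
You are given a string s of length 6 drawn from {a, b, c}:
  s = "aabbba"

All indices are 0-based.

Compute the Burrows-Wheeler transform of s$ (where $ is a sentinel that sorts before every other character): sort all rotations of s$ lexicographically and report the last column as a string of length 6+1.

ab$abba

rank  rotation last
    0  $aabbba  a
    1  a$aabbb  b
    2  aabbba$  $
    3  abbba$a  a
    4  ba$aabb  b
    5  bba$aab  b
    6  bbba$aa  a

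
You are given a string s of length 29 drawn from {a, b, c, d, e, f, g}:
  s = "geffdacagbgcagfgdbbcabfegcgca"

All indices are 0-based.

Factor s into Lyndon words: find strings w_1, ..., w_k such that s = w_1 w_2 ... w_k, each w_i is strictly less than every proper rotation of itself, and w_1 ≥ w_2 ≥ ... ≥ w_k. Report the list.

emit factor 1: 'g' (i=0, period=1)
emit factor 2: 'eff' (i=1, period=3)
emit factor 3: 'd' (i=4, period=1)
emit factor 4: 'acagbgcagfgdbbc' (i=5, period=15)
emit factor 5: 'abfegcgc' (i=20, period=8)
emit factor 6: 'a' (i=28, period=1)

["g", "eff", "d", "acagbgcagfgdbbc", "abfegcgc", "a"]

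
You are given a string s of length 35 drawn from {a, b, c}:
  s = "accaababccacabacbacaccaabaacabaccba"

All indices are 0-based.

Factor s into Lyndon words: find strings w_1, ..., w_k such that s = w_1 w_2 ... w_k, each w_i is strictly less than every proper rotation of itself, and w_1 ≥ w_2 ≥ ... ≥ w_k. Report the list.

["acc", "aababccacabacbacacc", "aabaacabaccb", "a"]

emit factor 1: 'acc' (i=0, period=3)
emit factor 2: 'aababccacabacbacacc' (i=3, period=19)
emit factor 3: 'aabaacabaccb' (i=22, period=12)
emit factor 4: 'a' (i=34, period=1)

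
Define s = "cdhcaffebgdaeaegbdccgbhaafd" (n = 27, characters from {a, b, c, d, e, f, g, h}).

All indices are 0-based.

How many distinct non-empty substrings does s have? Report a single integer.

sorted suffixes:
  #0 SA[0]=23  'aafd'
  #1 SA[1]=11  'aeaegbdccgbhaafd'
  #2 SA[2]=13  'aegbdccgbhaafd'
  #3 SA[3]=24  'afd'
  #4 SA[4]=4  'affebgdaeaegbdccgbhaafd'
  #5 SA[5]=16  'bdccgbhaafd'
  #6 SA[6]=8  'bgdaeaegbdccgbhaafd'
  #7 SA[7]=21  'bhaafd'
  #8 SA[8]=3  'caffebgdaeaegbdccgbhaafd'
  #9 SA[9]=18  'ccgbhaafd'
  #10 SA[10]=0  'cdhcaffebgdaeaegbdccgbhaafd'
  #11 SA[11]=19  'cgbhaafd'
  #12 SA[12]=26  'd'
  #13 SA[13]=10  'daeaegbdccgbhaafd'
  #14 SA[14]=17  'dccgbhaafd'
  #15 SA[15]=1  'dhcaffebgdaeaegbdccgbhaafd'
  #16 SA[16]=12  'eaegbdccgbhaafd'
  #17 SA[17]=7  'ebgdaeaegbdccgbhaafd'
  #18 SA[18]=14  'egbdccgbhaafd'
  #19 SA[19]=25  'fd'
  #20 SA[20]=6  'febgdaeaegbdccgbhaafd'
  #21 SA[21]=5  'ffebgdaeaegbdccgbhaafd'
  #22 SA[22]=15  'gbdccgbhaafd'
  #23 SA[23]=20  'gbhaafd'
  #24 SA[24]=9  'gdaeaegbdccgbhaafd'
  #25 SA[25]=22  'haafd'
  #26 SA[26]=2  'hcaffebgdaeaegbdccgbhaafd'

SA = [23, 11, 13, 24, 4, 16, 8, 21, 3, 18, 0, 19, 26, 10, 17, 1, 12, 7, 14, 25, 6, 5, 15, 20, 9, 22, 2]
rank  pair      lcp
   1  s[23:],s[11:]  1  'a'
   2  s[11:],s[13:]  2  'ae'
   3  s[13:],s[24:]  1  'a'
   4  s[24:],s[4:]  2  'af'
   5  s[4:],s[16:]  0  ''
   6  s[16:],s[8:]  1  'b'
   7  s[8:],s[21:]  1  'b'
   8  s[21:],s[3:]  0  ''
   9  s[3:],s[18:]  1  'c'
  10  s[18:],s[0:]  1  'c'
  11  s[0:],s[19:]  1  'c'
  12  s[19:],s[26:]  0  ''
  13  s[26:],s[10:]  1  'd'
  14  s[10:],s[17:]  1  'd'
  15  s[17:],s[1:]  1  'd'
  16  s[1:],s[12:]  0  ''
  17  s[12:],s[7:]  1  'e'
  18  s[7:],s[14:]  1  'e'
  19  s[14:],s[25:]  0  ''
  20  s[25:],s[6:]  1  'f'
  21  s[6:],s[5:]  1  'f'
  22  s[5:],s[15:]  0  ''
  23  s[15:],s[20:]  2  'gb'
  24  s[20:],s[9:]  1  'g'
  25  s[9:],s[22:]  0  ''
  26  s[22:],s[2:]  1  'h'

n(n+1)/2 = 27·28/2 = 378
Σ LCP = 0 + 1 + 2 + 1 + 2 + 0 + 1 + 1 + 0 + 1 + 1 + 1 + 0 + 1 + 1 + 1 + 0 + 1 + 1 + 0 + 1 + 1 + 0 + 2 + 1 + 0 + 1 = 22
distinct = 378 − 22 = 356

356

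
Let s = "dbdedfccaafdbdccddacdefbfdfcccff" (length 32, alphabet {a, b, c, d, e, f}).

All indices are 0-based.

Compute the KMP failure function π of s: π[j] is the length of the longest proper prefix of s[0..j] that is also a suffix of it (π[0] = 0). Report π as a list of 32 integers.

π[0] = 0
j=1 s[j]='b': π[1]=0 (border '')
j=2 s[j]='d': π[2]=1 (border 'd')
j=3 s[j]='e': k: 1→0; π[3]=0 (border '')
j=4 s[j]='d': π[4]=1 (border 'd')
j=5 s[j]='f': k: 1→0; π[5]=0 (border '')
j=6 s[j]='c': π[6]=0 (border '')
j=7 s[j]='c': π[7]=0 (border '')
j=8 s[j]='a': π[8]=0 (border '')
j=9 s[j]='a': π[9]=0 (border '')
j=10 s[j]='f': π[10]=0 (border '')
j=11 s[j]='d': π[11]=1 (border 'd')
j=12 s[j]='b': π[12]=2 (border 'db')
j=13 s[j]='d': π[13]=3 (border 'dbd')
j=14 s[j]='c': k: 3→1→0; π[14]=0 (border '')
j=15 s[j]='c': π[15]=0 (border '')
j=16 s[j]='d': π[16]=1 (border 'd')
j=17 s[j]='d': k: 1→0; π[17]=1 (border 'd')
j=18 s[j]='a': k: 1→0; π[18]=0 (border '')
j=19 s[j]='c': π[19]=0 (border '')
j=20 s[j]='d': π[20]=1 (border 'd')
j=21 s[j]='e': k: 1→0; π[21]=0 (border '')
j=22 s[j]='f': π[22]=0 (border '')
j=23 s[j]='b': π[23]=0 (border '')
j=24 s[j]='f': π[24]=0 (border '')
j=25 s[j]='d': π[25]=1 (border 'd')
j=26 s[j]='f': k: 1→0; π[26]=0 (border '')
j=27 s[j]='c': π[27]=0 (border '')
j=28 s[j]='c': π[28]=0 (border '')
j=29 s[j]='c': π[29]=0 (border '')
j=30 s[j]='f': π[30]=0 (border '')
j=31 s[j]='f': π[31]=0 (border '')

[0, 0, 1, 0, 1, 0, 0, 0, 0, 0, 0, 1, 2, 3, 0, 0, 1, 1, 0, 0, 1, 0, 0, 0, 0, 1, 0, 0, 0, 0, 0, 0]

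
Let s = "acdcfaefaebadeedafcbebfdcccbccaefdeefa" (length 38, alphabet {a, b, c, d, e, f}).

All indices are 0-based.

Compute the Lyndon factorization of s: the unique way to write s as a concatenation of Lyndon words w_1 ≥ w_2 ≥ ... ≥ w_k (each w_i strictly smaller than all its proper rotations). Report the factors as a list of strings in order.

["acdcfaefaebadeedafcbebfdcccbccaefdeef", "a"]

emit factor 1: 'acdcfaefaebadeedafcbebfdcccbccaefdeef' (i=0, period=37)
emit factor 2: 'a' (i=37, period=1)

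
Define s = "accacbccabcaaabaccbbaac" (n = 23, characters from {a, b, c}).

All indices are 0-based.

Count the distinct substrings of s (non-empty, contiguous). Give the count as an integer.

rank→(start, suffix):
  0 → (11, 'aaabaccbbaac')
  1 → (12, 'aabaccbbaac')
  2 → (20, 'aac')
  3 → (13, 'abaccbbaac')
  4 → (8, 'abcaaabaccbbaac')
  5 → (21, 'ac')
  6 → (3, 'acbccabcaaabaccbbaac')
  7 → (0, 'accacbccabcaaabaccbbaac')
  8 → (15, 'accbbaac')
  9 → (19, 'baac')
  10 → (14, 'baccbbaac')
  11 → (18, 'bbaac')
  12 → (9, 'bcaaabaccbbaac')
  13 → (5, 'bccabcaaabaccbbaac')
  14 → (22, 'c')
  15 → (10, 'caaabaccbbaac')
  16 → (7, 'cabcaaabaccbbaac')
  17 → (2, 'cacbccabcaaabaccbbaac')
  18 → (17, 'cbbaac')
  19 → (4, 'cbccabcaaabaccbbaac')
  20 → (6, 'ccabcaaabaccbbaac')
  21 → (1, 'ccacbccabcaaabaccbbaac')
  22 → (16, 'ccbbaac')

SA = [11, 12, 20, 13, 8, 21, 3, 0, 15, 19, 14, 18, 9, 5, 22, 10, 7, 2, 17, 4, 6, 1, 16]
rank  pair      lcp
   1  s[11:],s[12:]  2  'aa'
   2  s[12:],s[20:]  2  'aa'
   3  s[20:],s[13:]  1  'a'
   4  s[13:],s[8:]  2  'ab'
   5  s[8:],s[21:]  1  'a'
   6  s[21:],s[3:]  2  'ac'
   7  s[3:],s[0:]  2  'ac'
   8  s[0:],s[15:]  3  'acc'
   9  s[15:],s[19:]  0  ''
  10  s[19:],s[14:]  2  'ba'
  11  s[14:],s[18:]  1  'b'
  12  s[18:],s[9:]  1  'b'
  13  s[9:],s[5:]  2  'bc'
  14  s[5:],s[22:]  0  ''
  15  s[22:],s[10:]  1  'c'
  16  s[10:],s[7:]  2  'ca'
  17  s[7:],s[2:]  2  'ca'
  18  s[2:],s[17:]  1  'c'
  19  s[17:],s[4:]  2  'cb'
  20  s[4:],s[6:]  1  'c'
  21  s[6:],s[1:]  3  'cca'
  22  s[1:],s[16:]  2  'cc'

n(n+1)/2 = 23·24/2 = 276
Σ LCP = 0 + 2 + 2 + 1 + 2 + 1 + 2 + 2 + 3 + 0 + 2 + 1 + 1 + 2 + 0 + 1 + 2 + 2 + 1 + 2 + 1 + 3 + 2 = 35
distinct = 276 − 35 = 241

241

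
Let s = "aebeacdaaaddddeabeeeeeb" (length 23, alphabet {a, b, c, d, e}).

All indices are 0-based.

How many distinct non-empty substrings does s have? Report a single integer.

245

rank→(start, suffix):
  0 → (7, 'aaaddddeabeeeeeb')
  1 → (8, 'aaddddeabeeeeeb')
  2 → (15, 'abeeeeeb')
  3 → (4, 'acdaaaddddeabeeeeeb')
  4 → (9, 'addddeabeeeeeb')
  5 → (0, 'aebeacdaaaddddeabeeeeeb')
  6 → (22, 'b')
  7 → (2, 'beacdaaaddddeabeeeeeb')
  8 → (16, 'beeeeeb')
  9 → (5, 'cdaaaddddeabeeeeeb')
  10 → (6, 'daaaddddeabeeeeeb')
  11 → (10, 'ddddeabeeeeeb')
  12 → (11, 'dddeabeeeeeb')
  13 → (12, 'ddeabeeeeeb')
  14 → (13, 'deabeeeeeb')
  15 → (14, 'eabeeeeeb')
  16 → (3, 'eacdaaaddddeabeeeeeb')
  17 → (21, 'eb')
  18 → (1, 'ebeacdaaaddddeabeeeeeb')
  19 → (20, 'eeb')
  20 → (19, 'eeeb')
  21 → (18, 'eeeeb')
  22 → (17, 'eeeeeb')

SA = [7, 8, 15, 4, 9, 0, 22, 2, 16, 5, 6, 10, 11, 12, 13, 14, 3, 21, 1, 20, 19, 18, 17]
[i] adj suffixes → lcp
  [1] 7/8 → 2 ('aa')
  [2] 8/15 → 1 ('a')
  [3] 15/4 → 1 ('a')
  [4] 4/9 → 1 ('a')
  [5] 9/0 → 1 ('a')
  [6] 0/22 → 0 ('')
  [7] 22/2 → 1 ('b')
  [8] 2/16 → 2 ('be')
  [9] 16/5 → 0 ('')
  [10] 5/6 → 0 ('')
  [11] 6/10 → 1 ('d')
  [12] 10/11 → 3 ('ddd')
  [13] 11/12 → 2 ('dd')
  [14] 12/13 → 1 ('d')
  [15] 13/14 → 0 ('')
  [16] 14/3 → 2 ('ea')
  [17] 3/21 → 1 ('e')
  [18] 21/1 → 2 ('eb')
  [19] 1/20 → 1 ('e')
  [20] 20/19 → 2 ('ee')
  [21] 19/18 → 3 ('eee')
  [22] 18/17 → 4 ('eeee')

n(n+1)/2 = 23·24/2 = 276
Σ LCP = 0 + 2 + 1 + 1 + 1 + 1 + 0 + 1 + 2 + 0 + 0 + 1 + 3 + 2 + 1 + 0 + 2 + 1 + 2 + 1 + 2 + 3 + 4 = 31
distinct = 276 − 31 = 245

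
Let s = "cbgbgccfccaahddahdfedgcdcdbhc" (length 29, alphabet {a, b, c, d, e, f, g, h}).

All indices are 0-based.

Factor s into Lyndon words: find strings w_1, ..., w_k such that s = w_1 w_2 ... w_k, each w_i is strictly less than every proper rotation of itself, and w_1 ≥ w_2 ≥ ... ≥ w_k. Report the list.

emit factor 1: 'c' (i=0, period=1)
emit factor 2: 'bgbgccfcc' (i=1, period=9)
emit factor 3: 'aahddahdfedgcdcdbhc' (i=10, period=19)

["c", "bgbgccfcc", "aahddahdfedgcdcdbhc"]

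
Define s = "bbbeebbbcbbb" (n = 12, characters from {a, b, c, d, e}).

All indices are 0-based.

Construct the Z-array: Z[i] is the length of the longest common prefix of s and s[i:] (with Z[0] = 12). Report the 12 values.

[12, 2, 1, 0, 0, 3, 2, 1, 0, 3, 2, 1]

Z[0]=12
i=1: outside box; Z[1]=2 extend→box=[1,3)
i=2: min(r-i=1, Z[1]=2)=1; Z[2]=1
i=3: outside box; Z[3]=0
i=4: outside box; Z[4]=0
i=5: outside box; Z[5]=3 extend→box=[5,8)
i=6: min(r-i=2, Z[1]=2)=2; Z[6]=2
i=7: min(r-i=1, Z[2]=1)=1; Z[7]=1
i=8: outside box; Z[8]=0
i=9: outside box; Z[9]=3 extend→box=[9,12)
i=10: min(r-i=2, Z[1]=2)=2; Z[10]=2
i=11: min(r-i=1, Z[2]=1)=1; Z[11]=1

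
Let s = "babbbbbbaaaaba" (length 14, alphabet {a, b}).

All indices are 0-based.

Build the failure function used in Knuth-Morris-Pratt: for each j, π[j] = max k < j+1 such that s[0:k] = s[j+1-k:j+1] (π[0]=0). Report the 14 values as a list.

[0, 0, 1, 1, 1, 1, 1, 1, 2, 0, 0, 0, 1, 2]

π[0] = 0
j=1 s[j]='a': π[1]=0 (border '')
j=2 s[j]='b': π[2]=1 (border 'b')
j=3 s[j]='b': k: 1→0; π[3]=1 (border 'b')
j=4 s[j]='b': k: 1→0; π[4]=1 (border 'b')
j=5 s[j]='b': k: 1→0; π[5]=1 (border 'b')
j=6 s[j]='b': k: 1→0; π[6]=1 (border 'b')
j=7 s[j]='b': k: 1→0; π[7]=1 (border 'b')
j=8 s[j]='a': π[8]=2 (border 'ba')
j=9 s[j]='a': k: 2→0; π[9]=0 (border '')
j=10 s[j]='a': π[10]=0 (border '')
j=11 s[j]='a': π[11]=0 (border '')
j=12 s[j]='b': π[12]=1 (border 'b')
j=13 s[j]='a': π[13]=2 (border 'ba')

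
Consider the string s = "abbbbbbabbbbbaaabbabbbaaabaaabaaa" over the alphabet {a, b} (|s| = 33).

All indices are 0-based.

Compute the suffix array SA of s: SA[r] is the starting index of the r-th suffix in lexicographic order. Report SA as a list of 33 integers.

[32, 31, 30, 26, 22, 13, 27, 23, 14, 28, 24, 15, 18, 7, 0, 29, 25, 21, 12, 17, 6, 20, 11, 16, 5, 19, 10, 4, 9, 3, 8, 2, 1]

sorted suffixes:
  #0 SA[0]=32  'a'
  #1 SA[1]=31  'aa'
  #2 SA[2]=30  'aaa'
  #3 SA[3]=26  'aaabaaa'
  #4 SA[4]=22  'aaabaaabaaa'
  #5 SA[5]=13  'aaabbabbbaaabaaabaaa'
  #6 SA[6]=27  'aabaaa'
  #7 SA[7]=23  'aabaaabaaa'
  #8 SA[8]=14  'aabbabbbaaabaaabaaa'
  #9 SA[9]=28  'abaaa'
  #10 SA[10]=24  'abaaabaaa'
  #11 SA[11]=15  'abbabbbaaabaaabaaa'
  #12 SA[12]=18  'abbbaaabaaabaaa'
  #13 SA[13]=7  'abbbbbaaabbabbbaaabaaabaaa'
  #14 SA[14]=0  'abbbbbbabbbbbaaabbabbbaaabaaabaaa'
  #15 SA[15]=29  'baaa'
  #16 SA[16]=25  'baaabaaa'
  #17 SA[17]=21  'baaabaaabaaa'
  #18 SA[18]=12  'baaabbabbbaaabaaabaaa'
  #19 SA[19]=17  'babbbaaabaaabaaa'
  #20 SA[20]=6  'babbbbbaaabbabbbaaabaaabaaa'
  #21 SA[21]=20  'bbaaabaaabaaa'
  #22 SA[22]=11  'bbaaabbabbbaaabaaabaaa'
  #23 SA[23]=16  'bbabbbaaabaaabaaa'
  #24 SA[24]=5  'bbabbbbbaaabbabbbaaabaaabaaa'
  #25 SA[25]=19  'bbbaaabaaabaaa'
  #26 SA[26]=10  'bbbaaabbabbbaaabaaabaaa'
  #27 SA[27]=4  'bbbabbbbbaaabbabbbaaabaaabaaa'
  #28 SA[28]=9  'bbbbaaabbabbbaaabaaabaaa'
  #29 SA[29]=3  'bbbbabbbbbaaabbabbbaaabaaabaaa'
  #30 SA[30]=8  'bbbbbaaabbabbbaaabaaabaaa'
  #31 SA[31]=2  'bbbbbabbbbbaaabbabbbaaabaaabaaa'
  #32 SA[32]=1  'bbbbbbabbbbbaaabbabbbaaabaaabaaa'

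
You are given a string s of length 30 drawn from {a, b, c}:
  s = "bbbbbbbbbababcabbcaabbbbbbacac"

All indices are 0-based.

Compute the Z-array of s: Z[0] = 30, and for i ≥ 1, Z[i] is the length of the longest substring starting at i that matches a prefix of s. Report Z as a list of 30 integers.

Z[0]=30
i=1: i≥r, start 0; Z[1]=8 scan→box=[1,9)
i=2: min(r-i=7, Z[1]=8)=7; Z[2]=7
i=3: min(r-i=6, Z[2]=7)=6; Z[3]=6
i=4: min(r-i=5, Z[3]=6)=5; Z[4]=5
i=5: min(r-i=4, Z[4]=5)=4; Z[5]=4
i=6: min(r-i=3, Z[5]=4)=3; Z[6]=3
i=7: min(r-i=2, Z[6]=3)=2; Z[7]=2
i=8: min(r-i=1, Z[7]=2)=1; Z[8]=1
i=9: i≥r, start 0; Z[9]=0
i=10: i≥r, start 0; Z[10]=1 scan→box=[10,11)
i=11: i≥r, start 0; Z[11]=0
i=12: i≥r, start 0; Z[12]=1 scan→box=[12,13)
i=13: i≥r, start 0; Z[13]=0
i=14: i≥r, start 0; Z[14]=0
i=15: i≥r, start 0; Z[15]=2 scan→box=[15,17)
i=16: min(r-i=1, Z[1]=8)=1; Z[16]=1
i=17: i≥r, start 0; Z[17]=0
i=18: i≥r, start 0; Z[18]=0
i=19: i≥r, start 0; Z[19]=0
i=20: i≥r, start 0; Z[20]=6 scan→box=[20,26)
i=21: min(r-i=5, Z[1]=8)=5; Z[21]=5
i=22: min(r-i=4, Z[2]=7)=4; Z[22]=4
i=23: min(r-i=3, Z[3]=6)=3; Z[23]=3
i=24: min(r-i=2, Z[4]=5)=2; Z[24]=2
i=25: min(r-i=1, Z[5]=4)=1; Z[25]=1
i=26: i≥r, start 0; Z[26]=0
i=27: i≥r, start 0; Z[27]=0
i=28: i≥r, start 0; Z[28]=0
i=29: i≥r, start 0; Z[29]=0

[30, 8, 7, 6, 5, 4, 3, 2, 1, 0, 1, 0, 1, 0, 0, 2, 1, 0, 0, 0, 6, 5, 4, 3, 2, 1, 0, 0, 0, 0]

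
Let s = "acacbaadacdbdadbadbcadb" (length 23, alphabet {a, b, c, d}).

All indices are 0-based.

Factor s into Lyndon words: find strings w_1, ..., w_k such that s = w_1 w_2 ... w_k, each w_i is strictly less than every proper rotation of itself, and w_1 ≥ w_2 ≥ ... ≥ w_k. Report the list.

emit factor 1: 'acacb' (i=0, period=5)
emit factor 2: 'aadacdbdadbadbcadb' (i=5, period=18)

["acacb", "aadacdbdadbadbcadb"]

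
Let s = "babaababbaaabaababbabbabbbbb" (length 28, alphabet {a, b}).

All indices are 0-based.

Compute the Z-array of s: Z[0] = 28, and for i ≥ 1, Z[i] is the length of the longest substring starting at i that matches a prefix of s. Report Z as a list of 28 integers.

Z[0]=28
i=1: i≥r, start 0; Z[1]=0
i=2: i≥r, start 0; Z[2]=2 grow→box=[2,4)
i=3: min(r-i=1, Z[1]=0)=0; Z[3]=0
i=4: i≥r, start 0; Z[4]=0
i=5: i≥r, start 0; Z[5]=3 grow→box=[5,8)
i=6: min(r-i=2, Z[1]=0)=0; Z[6]=0
i=7: min(r-i=1, Z[2]=2)=1; Z[7]=1
i=8: i≥r, start 0; Z[8]=2 grow→box=[8,10)
i=9: min(r-i=1, Z[1]=0)=0; Z[9]=0
i=10: i≥r, start 0; Z[10]=0
i=11: i≥r, start 0; Z[11]=0
i=12: i≥r, start 0; Z[12]=2 grow→box=[12,14)
i=13: min(r-i=1, Z[1]=0)=0; Z[13]=0
i=14: i≥r, start 0; Z[14]=0
i=15: i≥r, start 0; Z[15]=3 grow→box=[15,18)
i=16: min(r-i=2, Z[1]=0)=0; Z[16]=0
i=17: min(r-i=1, Z[2]=2)=1; Z[17]=1
i=18: i≥r, start 0; Z[18]=3 grow→box=[18,21)
i=19: min(r-i=2, Z[1]=0)=0; Z[19]=0
i=20: min(r-i=1, Z[2]=2)=1; Z[20]=1
i=21: i≥r, start 0; Z[21]=3 grow→box=[21,24)
i=22: min(r-i=2, Z[1]=0)=0; Z[22]=0
i=23: min(r-i=1, Z[2]=2)=1; Z[23]=1
i=24: i≥r, start 0; Z[24]=1 grow→box=[24,25)
i=25: i≥r, start 0; Z[25]=1 grow→box=[25,26)
i=26: i≥r, start 0; Z[26]=1 grow→box=[26,27)
i=27: i≥r, start 0; Z[27]=1 grow→box=[27,28)

[28, 0, 2, 0, 0, 3, 0, 1, 2, 0, 0, 0, 2, 0, 0, 3, 0, 1, 3, 0, 1, 3, 0, 1, 1, 1, 1, 1]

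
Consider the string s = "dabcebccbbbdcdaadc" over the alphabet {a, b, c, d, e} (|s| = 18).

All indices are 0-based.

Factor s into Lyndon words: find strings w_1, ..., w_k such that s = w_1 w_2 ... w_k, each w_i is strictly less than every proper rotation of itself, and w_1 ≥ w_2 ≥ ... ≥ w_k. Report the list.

["d", "abcebccbbbdcd", "aadc"]

emit factor 1: 'd' (i=0, period=1)
emit factor 2: 'abcebccbbbdcd' (i=1, period=13)
emit factor 3: 'aadc' (i=14, period=4)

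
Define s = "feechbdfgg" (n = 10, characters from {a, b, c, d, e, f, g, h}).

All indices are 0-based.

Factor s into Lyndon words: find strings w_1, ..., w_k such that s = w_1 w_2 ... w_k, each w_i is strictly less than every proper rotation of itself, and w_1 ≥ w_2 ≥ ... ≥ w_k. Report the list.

["f", "e", "e", "ch", "bdfgg"]

emit factor 1: 'f' (i=0, period=1)
emit factor 2: 'e' (i=1, period=1)
emit factor 3: 'e' (i=2, period=1)
emit factor 4: 'ch' (i=3, period=2)
emit factor 5: 'bdfgg' (i=5, period=5)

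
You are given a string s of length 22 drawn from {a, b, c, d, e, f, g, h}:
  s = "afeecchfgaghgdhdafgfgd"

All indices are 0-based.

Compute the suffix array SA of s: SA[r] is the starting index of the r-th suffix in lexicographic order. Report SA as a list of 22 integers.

[0, 16, 9, 4, 5, 21, 15, 13, 3, 2, 1, 7, 19, 17, 8, 20, 12, 18, 10, 14, 6, 11]

sorted suffixes:
  #0 SA[0]=0  'afeecchfgaghgdhdafgfgd'
  #1 SA[1]=16  'afgfgd'
  #2 SA[2]=9  'aghgdhdafgfgd'
  #3 SA[3]=4  'cchfgaghgdhdafgfgd'
  #4 SA[4]=5  'chfgaghgdhdafgfgd'
  #5 SA[5]=21  'd'
  #6 SA[6]=15  'dafgfgd'
  #7 SA[7]=13  'dhdafgfgd'
  #8 SA[8]=3  'ecchfgaghgdhdafgfgd'
  #9 SA[9]=2  'eecchfgaghgdhdafgfgd'
  #10 SA[10]=1  'feecchfgaghgdhdafgfgd'
  #11 SA[11]=7  'fgaghgdhdafgfgd'
  #12 SA[12]=19  'fgd'
  #13 SA[13]=17  'fgfgd'
  #14 SA[14]=8  'gaghgdhdafgfgd'
  #15 SA[15]=20  'gd'
  #16 SA[16]=12  'gdhdafgfgd'
  #17 SA[17]=18  'gfgd'
  #18 SA[18]=10  'ghgdhdafgfgd'
  #19 SA[19]=14  'hdafgfgd'
  #20 SA[20]=6  'hfgaghgdhdafgfgd'
  #21 SA[21]=11  'hgdhdafgfgd'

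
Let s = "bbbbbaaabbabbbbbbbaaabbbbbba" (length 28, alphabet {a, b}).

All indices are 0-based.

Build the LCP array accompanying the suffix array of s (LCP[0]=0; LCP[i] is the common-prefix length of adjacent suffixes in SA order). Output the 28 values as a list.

rank | idx | suffix
   0 |  27 | a
   1 |   5 | aaabbabbbbbbbaaabbbbbba
   2 |  18 | aaabbbbbba
   3 |   6 | aabbabbbbbbbaaabbbbbba
   4 |  19 | aabbbbbba
   5 |   7 | abbabbbbbbbaaabbbbbba
   6 |  20 | abbbbbba
   7 |  10 | abbbbbbbaaabbbbbba
   8 |  26 | ba
   9 |   4 | baaabbabbbbbbbaaabbbbbba
  10 |  17 | baaabbbbbba
  11 |   9 | babbbbbbbaaabbbbbba
  12 |  25 | bba
  13 |   3 | bbaaabbabbbbbbbaaabbbbbba
  14 |  16 | bbaaabbbbbba
  15 |   8 | bbabbbbbbbaaabbbbbba
  16 |  24 | bbba
  17 |   2 | bbbaaabbabbbbbbbaaabbbbbba
  18 |  15 | bbbaaabbbbbba
  19 |  23 | bbbba
  20 |   1 | bbbbaaabbabbbbbbbaaabbbbbba
  21 |  14 | bbbbaaabbbbbba
  22 |  22 | bbbbba
  23 |   0 | bbbbbaaabbabbbbbbbaaabbbbbba
  24 |  13 | bbbbbaaabbbbbba
  25 |  21 | bbbbbba
  26 |  12 | bbbbbbaaabbbbbba
  27 |  11 | bbbbbbbaaabbbbbba

SA = [27, 5, 18, 6, 19, 7, 20, 10, 26, 4, 17, 9, 25, 3, 16, 8, 24, 2, 15, 23, 1, 14, 22, 0, 13, 21, 12, 11]
[i] adj suffixes → lcp
  [1] 27/5 → 1 ('a')
  [2] 5/18 → 5 ('aaabb')
  [3] 18/6 → 2 ('aa')
  [4] 6/19 → 4 ('aabb')
  [5] 19/7 → 1 ('a')
  [6] 7/20 → 3 ('abb')
  [7] 20/10 → 7 ('abbbbbb')
  [8] 10/26 → 0 ('')
  [9] 26/4 → 2 ('ba')
  [10] 4/17 → 6 ('baaabb')
  [11] 17/9 → 2 ('ba')
  [12] 9/25 → 1 ('b')
  [13] 25/3 → 3 ('bba')
  [14] 3/16 → 7 ('bbaaabb')
  [15] 16/8 → 3 ('bba')
  [16] 8/24 → 2 ('bb')
  [17] 24/2 → 4 ('bbba')
  [18] 2/15 → 8 ('bbbaaabb')
  [19] 15/23 → 3 ('bbb')
  [20] 23/1 → 5 ('bbbba')
  [21] 1/14 → 9 ('bbbbaaabb')
  [22] 14/22 → 4 ('bbbb')
  [23] 22/0 → 6 ('bbbbba')
  [24] 0/13 → 10 ('bbbbbaaabb')
  [25] 13/21 → 5 ('bbbbb')
  [26] 21/12 → 7 ('bbbbbba')
  [27] 12/11 → 6 ('bbbbbb')

[0, 1, 5, 2, 4, 1, 3, 7, 0, 2, 6, 2, 1, 3, 7, 3, 2, 4, 8, 3, 5, 9, 4, 6, 10, 5, 7, 6]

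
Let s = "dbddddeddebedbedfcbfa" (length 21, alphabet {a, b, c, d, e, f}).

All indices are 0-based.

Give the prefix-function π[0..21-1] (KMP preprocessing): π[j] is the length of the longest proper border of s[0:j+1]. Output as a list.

[0, 0, 1, 1, 1, 1, 0, 1, 1, 0, 0, 0, 1, 2, 0, 1, 0, 0, 0, 0, 0]

π[0] = 0
j=1 s[j]='b': π[1]=0 (border '')
j=2 s[j]='d': π[2]=1 (border 'd')
j=3 s[j]='d': k: 1→0; π[3]=1 (border 'd')
j=4 s[j]='d': k: 1→0; π[4]=1 (border 'd')
j=5 s[j]='d': k: 1→0; π[5]=1 (border 'd')
j=6 s[j]='e': k: 1→0; π[6]=0 (border '')
j=7 s[j]='d': π[7]=1 (border 'd')
j=8 s[j]='d': k: 1→0; π[8]=1 (border 'd')
j=9 s[j]='e': k: 1→0; π[9]=0 (border '')
j=10 s[j]='b': π[10]=0 (border '')
j=11 s[j]='e': π[11]=0 (border '')
j=12 s[j]='d': π[12]=1 (border 'd')
j=13 s[j]='b': π[13]=2 (border 'db')
j=14 s[j]='e': k: 2→0; π[14]=0 (border '')
j=15 s[j]='d': π[15]=1 (border 'd')
j=16 s[j]='f': k: 1→0; π[16]=0 (border '')
j=17 s[j]='c': π[17]=0 (border '')
j=18 s[j]='b': π[18]=0 (border '')
j=19 s[j]='f': π[19]=0 (border '')
j=20 s[j]='a': π[20]=0 (border '')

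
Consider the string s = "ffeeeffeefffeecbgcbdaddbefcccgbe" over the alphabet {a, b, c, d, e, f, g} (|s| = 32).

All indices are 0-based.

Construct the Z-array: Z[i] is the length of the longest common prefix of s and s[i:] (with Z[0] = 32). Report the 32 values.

[32, 1, 0, 0, 0, 4, 1, 0, 0, 2, 4, 1, 0, 0, 0, 0, 0, 0, 0, 0, 0, 0, 0, 0, 0, 1, 0, 0, 0, 0, 0, 0]

Z[0]=32
i=1: outside box; Z[1]=1 grow→box=[1,2)
i=2: outside box; Z[2]=0
i=3: outside box; Z[3]=0
i=4: outside box; Z[4]=0
i=5: outside box; Z[5]=4 grow→box=[5,9)
i=6: min(r-i=3, Z[1]=1)=1; Z[6]=1
i=7: min(r-i=2, Z[2]=0)=0; Z[7]=0
i=8: min(r-i=1, Z[3]=0)=0; Z[8]=0
i=9: outside box; Z[9]=2 grow→box=[9,11)
i=10: min(r-i=1, Z[1]=1)=1; Z[10]=4 grow→box=[10,14)
i=11: min(r-i=3, Z[1]=1)=1; Z[11]=1
i=12: min(r-i=2, Z[2]=0)=0; Z[12]=0
i=13: min(r-i=1, Z[3]=0)=0; Z[13]=0
i=14: outside box; Z[14]=0
i=15: outside box; Z[15]=0
i=16: outside box; Z[16]=0
i=17: outside box; Z[17]=0
i=18: outside box; Z[18]=0
i=19: outside box; Z[19]=0
i=20: outside box; Z[20]=0
i=21: outside box; Z[21]=0
i=22: outside box; Z[22]=0
i=23: outside box; Z[23]=0
i=24: outside box; Z[24]=0
i=25: outside box; Z[25]=1 grow→box=[25,26)
i=26: outside box; Z[26]=0
i=27: outside box; Z[27]=0
i=28: outside box; Z[28]=0
i=29: outside box; Z[29]=0
i=30: outside box; Z[30]=0
i=31: outside box; Z[31]=0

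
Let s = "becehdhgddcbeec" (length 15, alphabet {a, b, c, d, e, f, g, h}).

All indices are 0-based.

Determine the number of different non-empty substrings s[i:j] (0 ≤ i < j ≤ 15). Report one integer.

rank→(start, suffix):
  0 → (0, 'becehdhgddcbeec')
  1 → (11, 'beec')
  2 → (14, 'c')
  3 → (10, 'cbeec')
  4 → (2, 'cehdhgddcbeec')
  5 → (9, 'dcbeec')
  6 → (8, 'ddcbeec')
  7 → (5, 'dhgddcbeec')
  8 → (13, 'ec')
  9 → (1, 'ecehdhgddcbeec')
  10 → (12, 'eec')
  11 → (3, 'ehdhgddcbeec')
  12 → (7, 'gddcbeec')
  13 → (4, 'hdhgddcbeec')
  14 → (6, 'hgddcbeec')

SA = [0, 11, 14, 10, 2, 9, 8, 5, 13, 1, 12, 3, 7, 4, 6]
[i] adj suffixes → lcp
  [1] 0/11 → 2 ('be')
  [2] 11/14 → 0 ('')
  [3] 14/10 → 1 ('c')
  [4] 10/2 → 1 ('c')
  [5] 2/9 → 0 ('')
  [6] 9/8 → 1 ('d')
  [7] 8/5 → 1 ('d')
  [8] 5/13 → 0 ('')
  [9] 13/1 → 2 ('ec')
  [10] 1/12 → 1 ('e')
  [11] 12/3 → 1 ('e')
  [12] 3/7 → 0 ('')
  [13] 7/4 → 0 ('')
  [14] 4/6 → 1 ('h')

n(n+1)/2 = 15·16/2 = 120
Σ LCP = 0 + 2 + 0 + 1 + 1 + 0 + 1 + 1 + 0 + 2 + 1 + 1 + 0 + 0 + 1 = 11
distinct = 120 − 11 = 109

109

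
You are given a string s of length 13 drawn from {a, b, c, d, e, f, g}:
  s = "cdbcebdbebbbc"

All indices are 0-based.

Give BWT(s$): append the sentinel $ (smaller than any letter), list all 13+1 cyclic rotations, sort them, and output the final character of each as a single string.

rank  rotation        last
    0  $cdbcebdbebbbc  c
    1  bbbc$cdbcebdbe  e
    2  bbc$cdbcebdbeb  b
    3  bc$cdbcebdbebb  b
    4  bcebdbebbbc$cd  d
    5  bdbebbbc$cdbce  e
    6  bebbbc$cdbcebd  d
    7  c$cdbcebdbebbb  b
    8  cdbcebdbebbbc$  $
    9  cebdbebbbc$cdb  b
   10  dbcebdbebbbc$c  c
   11  dbebbbc$cdbceb  b
   12  ebbbc$cdbcebdb  b
   13  ebdbebbbc$cdbc  c

cebbdedb$bcbbc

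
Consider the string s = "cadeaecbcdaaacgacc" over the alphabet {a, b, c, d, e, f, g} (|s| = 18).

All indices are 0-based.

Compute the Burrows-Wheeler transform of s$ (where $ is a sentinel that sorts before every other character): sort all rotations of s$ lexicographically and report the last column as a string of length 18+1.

rank  rotation             last
    0  $cadeaecbcdaaacgacc  c
    1  aaacgacc$cadeaecbcd  d
    2  aacgacc$cadeaecbcda  a
    3  acc$cadeaecbcdaaacg  g
    4  acgacc$cadeaecbcdaa  a
    5  adeaecbcdaaacgacc$c  c
    6  aecbcdaaacgacc$cade  e
    7  bcdaaacgacc$cadeaec  c
    8  c$cadeaecbcdaaacgac  c
    9  cadeaecbcdaaacgacc$  $
   10  cbcdaaacgacc$cadeae  e
   11  cc$cadeaecbcdaaacga  a
   12  cdaaacgacc$cadeaecb  b
   13  cgacc$cadeaecbcdaaa  a
   14  daaacgacc$cadeaecbc  c
   15  deaecbcdaaacgacc$ca  a
   16  eaecbcdaaacgacc$cad  d
   17  ecbcdaaacgacc$cadea  a
   18  gacc$cadeaecbcdaaac  c

cdagacecc$eabacadac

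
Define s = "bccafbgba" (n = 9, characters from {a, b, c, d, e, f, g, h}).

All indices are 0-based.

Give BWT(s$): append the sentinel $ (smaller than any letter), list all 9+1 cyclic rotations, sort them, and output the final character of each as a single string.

abcg$fcbab

rank  rotation    last
    0  $bccafbgba  a
    1  a$bccafbgb  b
    2  afbgba$bcc  c
    3  ba$bccafbg  g
    4  bccafbgba$  $
    5  bgba$bccaf  f
    6  cafbgba$bc  c
    7  ccafbgba$b  b
    8  fbgba$bcca  a
    9  gba$bccafb  b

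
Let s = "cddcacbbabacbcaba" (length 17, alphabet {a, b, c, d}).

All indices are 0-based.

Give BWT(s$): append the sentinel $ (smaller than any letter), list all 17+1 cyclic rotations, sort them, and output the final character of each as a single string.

abcbcbabaccbdaa$dc

rank  rotation            last
    0  $cddcacbbabacbcaba  a
    1  a$cddcacbbabacbcab  b
    2  aba$cddcacbbabacbc  c
    3  abacbcaba$cddcacbb  b
    4  acbbabacbcaba$cddc  c
    5  acbcaba$cddcacbbab  b
    6  ba$cddcacbbabacbca  a
    7  babacbcaba$cddcacb  b
    8  bacbcaba$cddcacbba  a
    9  bbabacbcaba$cddcac  c
   10  bcaba$cddcacbbabac  c
   11  caba$cddcacbbabacb  b
   12  cacbbabacbcaba$cdd  d
   13  cbbabacbcaba$cddca  a
   14  cbcaba$cddcacbbaba  a
   15  cddcacbbabacbcaba$  $
   16  dcacbbabacbcaba$cd  d
   17  ddcacbbabacbcaba$c  c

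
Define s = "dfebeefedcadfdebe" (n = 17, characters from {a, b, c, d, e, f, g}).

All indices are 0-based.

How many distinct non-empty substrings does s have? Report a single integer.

rank | idx | suffix
   0 |  10 | adfdebe
   1 |  15 | be
   2 |   3 | beefedcadfdebe
   3 |   9 | cadfdebe
   4 |   8 | dcadfdebe
   5 |  13 | debe
   6 |  11 | dfdebe
   7 |   0 | dfebeefedcadfdebe
   8 |  16 | e
   9 |  14 | ebe
  10 |   2 | ebeefedcadfdebe
  11 |   7 | edcadfdebe
  12 |   4 | eefedcadfdebe
  13 |   5 | efedcadfdebe
  14 |  12 | fdebe
  15 |   1 | febeefedcadfdebe
  16 |   6 | fedcadfdebe

SA = [10, 15, 3, 9, 8, 13, 11, 0, 16, 14, 2, 7, 4, 5, 12, 1, 6]
rank  pair      lcp
   1  s[10:],s[15:]  0  ''
   2  s[15:],s[3:]  2  'be'
   3  s[3:],s[9:]  0  ''
   4  s[9:],s[8:]  0  ''
   5  s[8:],s[13:]  1  'd'
   6  s[13:],s[11:]  1  'd'
   7  s[11:],s[0:]  2  'df'
   8  s[0:],s[16:]  0  ''
   9  s[16:],s[14:]  1  'e'
  10  s[14:],s[2:]  3  'ebe'
  11  s[2:],s[7:]  1  'e'
  12  s[7:],s[4:]  1  'e'
  13  s[4:],s[5:]  1  'e'
  14  s[5:],s[12:]  0  ''
  15  s[12:],s[1:]  1  'f'
  16  s[1:],s[6:]  2  'fe'

n(n+1)/2 = 17·18/2 = 153
Σ LCP = 0 + 0 + 2 + 0 + 0 + 1 + 1 + 2 + 0 + 1 + 3 + 1 + 1 + 1 + 0 + 1 + 2 = 16
distinct = 153 − 16 = 137

137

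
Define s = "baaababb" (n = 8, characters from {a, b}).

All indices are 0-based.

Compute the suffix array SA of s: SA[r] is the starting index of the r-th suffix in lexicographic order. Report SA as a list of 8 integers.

rank | idx | suffix
   0 |   1 | aaababb
   1 |   2 | aababb
   2 |   3 | ababb
   3 |   5 | abb
   4 |   7 | b
   5 |   0 | baaababb
   6 |   4 | babb
   7 |   6 | bb

[1, 2, 3, 5, 7, 0, 4, 6]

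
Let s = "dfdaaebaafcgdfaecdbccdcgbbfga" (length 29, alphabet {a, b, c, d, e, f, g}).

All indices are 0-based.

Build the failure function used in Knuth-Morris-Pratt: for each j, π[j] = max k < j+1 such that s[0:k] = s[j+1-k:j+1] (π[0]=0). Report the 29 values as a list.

π[0] = 0
j=1 s[j]='f': π[1]=0 (border '')
j=2 s[j]='d': π[2]=1 (border 'd')
j=3 s[j]='a': k: 1→0; π[3]=0 (border '')
j=4 s[j]='a': π[4]=0 (border '')
j=5 s[j]='e': π[5]=0 (border '')
j=6 s[j]='b': π[6]=0 (border '')
j=7 s[j]='a': π[7]=0 (border '')
j=8 s[j]='a': π[8]=0 (border '')
j=9 s[j]='f': π[9]=0 (border '')
j=10 s[j]='c': π[10]=0 (border '')
j=11 s[j]='g': π[11]=0 (border '')
j=12 s[j]='d': π[12]=1 (border 'd')
j=13 s[j]='f': π[13]=2 (border 'df')
j=14 s[j]='a': k: 2→0; π[14]=0 (border '')
j=15 s[j]='e': π[15]=0 (border '')
j=16 s[j]='c': π[16]=0 (border '')
j=17 s[j]='d': π[17]=1 (border 'd')
j=18 s[j]='b': k: 1→0; π[18]=0 (border '')
j=19 s[j]='c': π[19]=0 (border '')
j=20 s[j]='c': π[20]=0 (border '')
j=21 s[j]='d': π[21]=1 (border 'd')
j=22 s[j]='c': k: 1→0; π[22]=0 (border '')
j=23 s[j]='g': π[23]=0 (border '')
j=24 s[j]='b': π[24]=0 (border '')
j=25 s[j]='b': π[25]=0 (border '')
j=26 s[j]='f': π[26]=0 (border '')
j=27 s[j]='g': π[27]=0 (border '')
j=28 s[j]='a': π[28]=0 (border '')

[0, 0, 1, 0, 0, 0, 0, 0, 0, 0, 0, 0, 1, 2, 0, 0, 0, 1, 0, 0, 0, 1, 0, 0, 0, 0, 0, 0, 0]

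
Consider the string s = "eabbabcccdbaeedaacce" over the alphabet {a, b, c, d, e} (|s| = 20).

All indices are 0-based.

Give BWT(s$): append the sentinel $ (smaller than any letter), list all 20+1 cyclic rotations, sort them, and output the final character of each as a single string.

edebabbdaabcaccecc$ea

rank  rotation               last
    0  $eabbabcccdbaeedaacce  e
    1  aacce$eabbabcccdbaeed  d
    2  abbabcccdbaeedaacce$e  e
    3  abcccdbaeedaacce$eabb  b
    4  acce$eabbabcccdbaeeda  a
    5  aeedaacce$eabbabcccdb  b
    6  babcccdbaeedaacce$eab  b
    7  baeedaacce$eabbabcccd  d
    8  bbabcccdbaeedaacce$ea  a
    9  bcccdbaeedaacce$eabba  a
   10  cccdbaeedaacce$eabbab  b
   11  ccdbaeedaacce$eabbabc  c
   12  cce$eabbabcccdbaeedaa  a
   13  cdbaeedaacce$eabbabcc  c
   14  ce$eabbabcccdbaeedaac  c
   15  daacce$eabbabcccdbaee  e
   16  dbaeedaacce$eabbabccc  c
   17  e$eabbabcccdbaeedaacc  c
   18  eabbabcccdbaeedaacce$  $
   19  edaacce$eabbabcccdbae  e
   20  eedaacce$eabbabcccdba  a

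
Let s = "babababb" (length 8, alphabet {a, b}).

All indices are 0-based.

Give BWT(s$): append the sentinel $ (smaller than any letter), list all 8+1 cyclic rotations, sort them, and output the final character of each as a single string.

rank  rotation   last
    0  $babababb  b
    1  abababb$b  b
    2  ababb$bab  b
    3  abb$babab  b
    4  b$bababab  b
    5  babababb$  $
    6  bababb$ba  a
    7  babb$baba  a
    8  bb$bababa  a

bbbbb$aaa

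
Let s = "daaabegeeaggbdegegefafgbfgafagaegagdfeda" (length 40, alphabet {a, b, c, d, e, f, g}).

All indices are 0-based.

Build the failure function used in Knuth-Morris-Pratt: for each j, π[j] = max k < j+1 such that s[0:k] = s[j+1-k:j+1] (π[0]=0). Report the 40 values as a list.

π[0] = 0
j=1 s[j]='a': π[1]=0 (border '')
j=2 s[j]='a': π[2]=0 (border '')
j=3 s[j]='a': π[3]=0 (border '')
j=4 s[j]='b': π[4]=0 (border '')
j=5 s[j]='e': π[5]=0 (border '')
j=6 s[j]='g': π[6]=0 (border '')
j=7 s[j]='e': π[7]=0 (border '')
j=8 s[j]='e': π[8]=0 (border '')
j=9 s[j]='a': π[9]=0 (border '')
j=10 s[j]='g': π[10]=0 (border '')
j=11 s[j]='g': π[11]=0 (border '')
j=12 s[j]='b': π[12]=0 (border '')
j=13 s[j]='d': π[13]=1 (border 'd')
j=14 s[j]='e': k: 1→0; π[14]=0 (border '')
j=15 s[j]='g': π[15]=0 (border '')
j=16 s[j]='e': π[16]=0 (border '')
j=17 s[j]='g': π[17]=0 (border '')
j=18 s[j]='e': π[18]=0 (border '')
j=19 s[j]='f': π[19]=0 (border '')
j=20 s[j]='a': π[20]=0 (border '')
j=21 s[j]='f': π[21]=0 (border '')
j=22 s[j]='g': π[22]=0 (border '')
j=23 s[j]='b': π[23]=0 (border '')
j=24 s[j]='f': π[24]=0 (border '')
j=25 s[j]='g': π[25]=0 (border '')
j=26 s[j]='a': π[26]=0 (border '')
j=27 s[j]='f': π[27]=0 (border '')
j=28 s[j]='a': π[28]=0 (border '')
j=29 s[j]='g': π[29]=0 (border '')
j=30 s[j]='a': π[30]=0 (border '')
j=31 s[j]='e': π[31]=0 (border '')
j=32 s[j]='g': π[32]=0 (border '')
j=33 s[j]='a': π[33]=0 (border '')
j=34 s[j]='g': π[34]=0 (border '')
j=35 s[j]='d': π[35]=1 (border 'd')
j=36 s[j]='f': k: 1→0; π[36]=0 (border '')
j=37 s[j]='e': π[37]=0 (border '')
j=38 s[j]='d': π[38]=1 (border 'd')
j=39 s[j]='a': π[39]=2 (border 'da')

[0, 0, 0, 0, 0, 0, 0, 0, 0, 0, 0, 0, 0, 1, 0, 0, 0, 0, 0, 0, 0, 0, 0, 0, 0, 0, 0, 0, 0, 0, 0, 0, 0, 0, 0, 1, 0, 0, 1, 2]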